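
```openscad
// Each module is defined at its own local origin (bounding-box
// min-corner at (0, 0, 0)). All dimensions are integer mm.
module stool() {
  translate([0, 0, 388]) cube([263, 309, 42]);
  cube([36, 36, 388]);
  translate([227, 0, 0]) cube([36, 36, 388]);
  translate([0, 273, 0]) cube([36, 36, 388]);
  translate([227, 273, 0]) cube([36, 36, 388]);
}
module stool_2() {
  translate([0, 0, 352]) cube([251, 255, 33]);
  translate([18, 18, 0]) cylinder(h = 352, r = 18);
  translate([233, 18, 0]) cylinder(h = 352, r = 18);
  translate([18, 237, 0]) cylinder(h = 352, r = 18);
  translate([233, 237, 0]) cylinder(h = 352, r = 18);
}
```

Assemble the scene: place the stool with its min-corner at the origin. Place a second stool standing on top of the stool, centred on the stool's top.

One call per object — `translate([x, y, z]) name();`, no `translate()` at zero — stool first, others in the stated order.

stool();
translate([6, 27, 430]) stool_2();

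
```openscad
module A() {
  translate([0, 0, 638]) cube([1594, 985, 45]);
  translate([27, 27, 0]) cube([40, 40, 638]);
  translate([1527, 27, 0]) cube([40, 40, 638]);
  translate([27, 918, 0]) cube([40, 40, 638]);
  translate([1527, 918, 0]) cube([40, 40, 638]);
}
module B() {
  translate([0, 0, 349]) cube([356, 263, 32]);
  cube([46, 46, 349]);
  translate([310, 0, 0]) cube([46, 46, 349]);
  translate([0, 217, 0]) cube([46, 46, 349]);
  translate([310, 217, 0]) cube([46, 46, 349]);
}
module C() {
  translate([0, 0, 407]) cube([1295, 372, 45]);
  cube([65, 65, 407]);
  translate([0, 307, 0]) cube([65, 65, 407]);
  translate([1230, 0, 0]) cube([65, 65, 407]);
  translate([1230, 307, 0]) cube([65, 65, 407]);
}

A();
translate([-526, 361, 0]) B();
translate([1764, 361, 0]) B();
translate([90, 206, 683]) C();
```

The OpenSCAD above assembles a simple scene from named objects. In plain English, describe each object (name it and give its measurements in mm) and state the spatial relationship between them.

A is a table with a 1594×985 mm rectangular top, 45 mm thick, top surface at z = 683 mm, supported by four 40×40 mm square legs, each inset 27 mm from the nearest pair of top edges, running from the floor.

B is a four-legged stool. The seat is a 356×263×32 mm slab whose top surface is at z = 381 mm; four square legs, each 46×46 mm in cross-section, run from the floor (z = 0) to the underside of the seat, each flush with a corner of the seat.

C is a long wooden bench with a 1295 mm (x) × 372 mm (y) seat, 45 mm thick, its top surface 452 mm above the floor. Four 65 mm square legs at the seat corners, flush with the edges, run from z = 0 to the seat underside.

Two stools sit around the table at the −x, +x sides. The bench is on top of the table.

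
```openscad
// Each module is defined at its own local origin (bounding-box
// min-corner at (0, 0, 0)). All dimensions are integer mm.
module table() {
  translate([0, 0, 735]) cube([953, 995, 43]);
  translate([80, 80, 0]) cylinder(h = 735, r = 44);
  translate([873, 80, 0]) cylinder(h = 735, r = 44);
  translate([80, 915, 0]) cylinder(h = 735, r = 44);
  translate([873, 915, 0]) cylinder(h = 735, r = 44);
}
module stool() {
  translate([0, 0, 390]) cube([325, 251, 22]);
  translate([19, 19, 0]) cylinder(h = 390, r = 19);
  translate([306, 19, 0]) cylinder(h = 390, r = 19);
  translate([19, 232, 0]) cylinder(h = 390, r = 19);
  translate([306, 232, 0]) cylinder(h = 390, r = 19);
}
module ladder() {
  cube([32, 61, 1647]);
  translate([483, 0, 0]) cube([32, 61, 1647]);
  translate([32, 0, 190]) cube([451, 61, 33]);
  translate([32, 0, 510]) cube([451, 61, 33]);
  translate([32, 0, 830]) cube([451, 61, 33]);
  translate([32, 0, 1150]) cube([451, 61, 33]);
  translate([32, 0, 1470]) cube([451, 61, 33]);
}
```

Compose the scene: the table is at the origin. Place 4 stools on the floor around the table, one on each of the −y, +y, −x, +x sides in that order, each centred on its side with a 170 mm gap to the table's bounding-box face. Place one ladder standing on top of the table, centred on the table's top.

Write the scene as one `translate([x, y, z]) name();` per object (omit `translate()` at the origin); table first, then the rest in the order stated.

table();
translate([314, -421, 0]) stool();
translate([314, 1165, 0]) stool();
translate([-495, 372, 0]) stool();
translate([1123, 372, 0]) stool();
translate([219, 467, 778]) ladder();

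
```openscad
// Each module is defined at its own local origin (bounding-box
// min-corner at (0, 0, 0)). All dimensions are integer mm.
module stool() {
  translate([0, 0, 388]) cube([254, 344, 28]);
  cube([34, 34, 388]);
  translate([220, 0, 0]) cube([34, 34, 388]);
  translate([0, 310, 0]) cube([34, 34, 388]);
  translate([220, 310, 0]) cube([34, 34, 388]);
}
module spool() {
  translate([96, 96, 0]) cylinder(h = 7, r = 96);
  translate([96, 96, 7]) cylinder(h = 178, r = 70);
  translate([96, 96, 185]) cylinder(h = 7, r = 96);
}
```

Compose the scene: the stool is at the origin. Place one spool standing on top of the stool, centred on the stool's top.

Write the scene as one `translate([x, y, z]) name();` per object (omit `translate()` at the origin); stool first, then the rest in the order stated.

stool();
translate([31, 76, 416]) spool();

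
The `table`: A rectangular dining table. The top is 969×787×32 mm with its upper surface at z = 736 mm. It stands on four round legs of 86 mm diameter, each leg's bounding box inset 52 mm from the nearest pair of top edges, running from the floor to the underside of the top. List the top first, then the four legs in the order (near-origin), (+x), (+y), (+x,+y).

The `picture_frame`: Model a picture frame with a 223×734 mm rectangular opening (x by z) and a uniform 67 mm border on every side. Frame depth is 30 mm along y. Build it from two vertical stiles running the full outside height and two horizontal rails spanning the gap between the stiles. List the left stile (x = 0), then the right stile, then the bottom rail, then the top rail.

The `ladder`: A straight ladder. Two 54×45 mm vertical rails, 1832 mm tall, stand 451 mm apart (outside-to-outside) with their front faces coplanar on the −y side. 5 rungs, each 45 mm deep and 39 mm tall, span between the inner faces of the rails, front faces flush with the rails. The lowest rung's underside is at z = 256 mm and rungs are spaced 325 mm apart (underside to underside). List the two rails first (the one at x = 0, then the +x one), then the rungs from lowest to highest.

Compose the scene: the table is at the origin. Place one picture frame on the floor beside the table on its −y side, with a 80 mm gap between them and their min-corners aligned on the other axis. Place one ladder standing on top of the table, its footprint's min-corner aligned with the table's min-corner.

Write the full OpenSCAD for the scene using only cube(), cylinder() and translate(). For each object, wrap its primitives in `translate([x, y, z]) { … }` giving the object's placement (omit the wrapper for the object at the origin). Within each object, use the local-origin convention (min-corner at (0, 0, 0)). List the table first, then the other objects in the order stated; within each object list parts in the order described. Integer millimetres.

translate([0, 0, 704]) cube([969, 787, 32]);
translate([95, 95, 0]) cylinder(h = 704, r = 43);
translate([874, 95, 0]) cylinder(h = 704, r = 43);
translate([95, 692, 0]) cylinder(h = 704, r = 43);
translate([874, 692, 0]) cylinder(h = 704, r = 43);
translate([0, -110, 0]) {
  cube([67, 30, 868]);
  translate([290, 0, 0]) cube([67, 30, 868]);
  translate([67, 0, 0]) cube([223, 30, 67]);
  translate([67, 0, 801]) cube([223, 30, 67]);
}
translate([0, 0, 736]) {
  cube([54, 45, 1832]);
  translate([397, 0, 0]) cube([54, 45, 1832]);
  translate([54, 0, 256]) cube([343, 45, 39]);
  translate([54, 0, 581]) cube([343, 45, 39]);
  translate([54, 0, 906]) cube([343, 45, 39]);
  translate([54, 0, 1231]) cube([343, 45, 39]);
  translate([54, 0, 1556]) cube([343, 45, 39]);
}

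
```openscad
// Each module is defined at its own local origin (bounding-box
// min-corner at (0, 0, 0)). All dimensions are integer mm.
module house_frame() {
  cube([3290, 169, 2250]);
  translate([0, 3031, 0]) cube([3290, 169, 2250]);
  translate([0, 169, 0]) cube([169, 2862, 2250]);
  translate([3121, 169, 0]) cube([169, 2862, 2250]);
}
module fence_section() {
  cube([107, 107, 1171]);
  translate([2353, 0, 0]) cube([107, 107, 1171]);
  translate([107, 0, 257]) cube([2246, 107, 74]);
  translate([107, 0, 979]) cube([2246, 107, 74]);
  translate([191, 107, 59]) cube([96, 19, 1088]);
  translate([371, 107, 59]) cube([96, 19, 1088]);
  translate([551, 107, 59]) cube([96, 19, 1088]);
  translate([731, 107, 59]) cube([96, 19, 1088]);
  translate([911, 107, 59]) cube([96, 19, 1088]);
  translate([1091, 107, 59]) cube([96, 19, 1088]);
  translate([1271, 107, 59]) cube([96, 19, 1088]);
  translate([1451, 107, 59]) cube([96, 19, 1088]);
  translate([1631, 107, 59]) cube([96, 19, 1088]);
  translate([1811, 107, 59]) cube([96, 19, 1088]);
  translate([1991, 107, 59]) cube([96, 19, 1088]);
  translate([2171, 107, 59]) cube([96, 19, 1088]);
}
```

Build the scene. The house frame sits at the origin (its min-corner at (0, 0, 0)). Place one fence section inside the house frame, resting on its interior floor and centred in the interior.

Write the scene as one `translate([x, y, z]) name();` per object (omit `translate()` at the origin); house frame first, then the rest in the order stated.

house_frame();
translate([415, 1537, 0]) fence_section();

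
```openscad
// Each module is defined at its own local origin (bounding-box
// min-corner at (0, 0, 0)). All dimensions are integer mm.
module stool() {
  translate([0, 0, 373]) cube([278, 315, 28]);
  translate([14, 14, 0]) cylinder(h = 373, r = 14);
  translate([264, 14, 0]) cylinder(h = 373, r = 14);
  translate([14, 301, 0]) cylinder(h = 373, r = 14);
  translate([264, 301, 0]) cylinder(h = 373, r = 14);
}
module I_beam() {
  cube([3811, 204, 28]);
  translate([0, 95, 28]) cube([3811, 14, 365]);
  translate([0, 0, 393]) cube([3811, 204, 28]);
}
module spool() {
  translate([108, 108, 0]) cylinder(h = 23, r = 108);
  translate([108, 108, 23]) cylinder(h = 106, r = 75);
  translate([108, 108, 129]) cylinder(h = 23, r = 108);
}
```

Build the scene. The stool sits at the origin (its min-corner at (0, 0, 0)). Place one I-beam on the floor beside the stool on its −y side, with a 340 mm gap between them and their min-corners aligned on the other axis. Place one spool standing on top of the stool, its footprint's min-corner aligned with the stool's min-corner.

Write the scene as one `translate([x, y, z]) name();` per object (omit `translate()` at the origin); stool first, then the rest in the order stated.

stool();
translate([0, -544, 0]) I_beam();
translate([0, 0, 401]) spool();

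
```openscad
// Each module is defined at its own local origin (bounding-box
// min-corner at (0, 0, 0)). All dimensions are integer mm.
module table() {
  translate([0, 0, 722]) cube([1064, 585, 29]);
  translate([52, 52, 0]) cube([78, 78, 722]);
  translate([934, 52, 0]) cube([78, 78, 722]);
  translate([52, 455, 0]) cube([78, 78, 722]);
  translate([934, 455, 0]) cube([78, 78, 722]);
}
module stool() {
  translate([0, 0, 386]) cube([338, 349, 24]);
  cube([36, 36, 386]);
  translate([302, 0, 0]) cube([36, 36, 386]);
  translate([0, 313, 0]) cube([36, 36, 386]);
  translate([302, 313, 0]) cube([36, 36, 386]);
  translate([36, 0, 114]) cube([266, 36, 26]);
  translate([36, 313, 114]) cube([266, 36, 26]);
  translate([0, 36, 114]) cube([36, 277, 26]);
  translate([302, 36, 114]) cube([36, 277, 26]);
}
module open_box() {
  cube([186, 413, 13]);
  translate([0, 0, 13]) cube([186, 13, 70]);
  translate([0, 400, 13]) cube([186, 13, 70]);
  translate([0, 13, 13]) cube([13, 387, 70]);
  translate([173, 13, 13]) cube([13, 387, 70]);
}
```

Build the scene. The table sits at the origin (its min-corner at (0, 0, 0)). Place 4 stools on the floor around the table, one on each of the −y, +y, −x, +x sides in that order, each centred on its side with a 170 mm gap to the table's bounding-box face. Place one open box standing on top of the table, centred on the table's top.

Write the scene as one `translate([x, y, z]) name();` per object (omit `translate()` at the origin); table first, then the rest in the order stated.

table();
translate([363, -519, 0]) stool();
translate([363, 755, 0]) stool();
translate([-508, 118, 0]) stool();
translate([1234, 118, 0]) stool();
translate([439, 86, 751]) open_box();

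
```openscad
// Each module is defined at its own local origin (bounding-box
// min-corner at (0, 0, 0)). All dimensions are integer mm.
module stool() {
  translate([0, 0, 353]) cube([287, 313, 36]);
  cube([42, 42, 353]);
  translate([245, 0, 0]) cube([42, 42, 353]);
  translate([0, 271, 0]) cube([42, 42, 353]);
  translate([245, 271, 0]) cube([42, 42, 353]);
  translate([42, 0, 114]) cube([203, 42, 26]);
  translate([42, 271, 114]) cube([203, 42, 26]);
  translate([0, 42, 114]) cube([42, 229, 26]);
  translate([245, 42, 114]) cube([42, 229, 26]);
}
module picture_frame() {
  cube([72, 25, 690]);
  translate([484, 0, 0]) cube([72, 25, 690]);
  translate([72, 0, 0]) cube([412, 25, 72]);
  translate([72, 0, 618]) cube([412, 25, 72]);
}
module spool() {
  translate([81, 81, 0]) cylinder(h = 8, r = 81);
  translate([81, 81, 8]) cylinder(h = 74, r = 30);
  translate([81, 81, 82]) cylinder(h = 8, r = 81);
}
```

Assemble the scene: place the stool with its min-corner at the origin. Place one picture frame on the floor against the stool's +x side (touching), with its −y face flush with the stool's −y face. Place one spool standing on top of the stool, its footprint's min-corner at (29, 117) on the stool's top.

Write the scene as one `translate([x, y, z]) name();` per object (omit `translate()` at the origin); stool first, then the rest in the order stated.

stool();
translate([287, 0, 0]) picture_frame();
translate([29, 117, 389]) spool();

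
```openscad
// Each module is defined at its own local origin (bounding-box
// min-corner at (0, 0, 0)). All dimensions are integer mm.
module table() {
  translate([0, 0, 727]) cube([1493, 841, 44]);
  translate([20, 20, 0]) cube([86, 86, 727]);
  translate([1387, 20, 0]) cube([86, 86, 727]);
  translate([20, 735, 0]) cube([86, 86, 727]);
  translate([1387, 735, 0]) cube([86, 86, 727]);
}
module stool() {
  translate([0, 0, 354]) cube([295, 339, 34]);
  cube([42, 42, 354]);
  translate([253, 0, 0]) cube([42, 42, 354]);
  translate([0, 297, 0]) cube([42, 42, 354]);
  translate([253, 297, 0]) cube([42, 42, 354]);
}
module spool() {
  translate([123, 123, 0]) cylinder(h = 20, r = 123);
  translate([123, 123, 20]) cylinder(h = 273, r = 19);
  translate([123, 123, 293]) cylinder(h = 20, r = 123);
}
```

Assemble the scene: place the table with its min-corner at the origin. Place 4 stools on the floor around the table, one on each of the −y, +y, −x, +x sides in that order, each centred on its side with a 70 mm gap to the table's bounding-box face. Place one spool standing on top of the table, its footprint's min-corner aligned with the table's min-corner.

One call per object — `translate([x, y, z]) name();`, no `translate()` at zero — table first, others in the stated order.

table();
translate([599, -409, 0]) stool();
translate([599, 911, 0]) stool();
translate([-365, 251, 0]) stool();
translate([1563, 251, 0]) stool();
translate([0, 0, 771]) spool();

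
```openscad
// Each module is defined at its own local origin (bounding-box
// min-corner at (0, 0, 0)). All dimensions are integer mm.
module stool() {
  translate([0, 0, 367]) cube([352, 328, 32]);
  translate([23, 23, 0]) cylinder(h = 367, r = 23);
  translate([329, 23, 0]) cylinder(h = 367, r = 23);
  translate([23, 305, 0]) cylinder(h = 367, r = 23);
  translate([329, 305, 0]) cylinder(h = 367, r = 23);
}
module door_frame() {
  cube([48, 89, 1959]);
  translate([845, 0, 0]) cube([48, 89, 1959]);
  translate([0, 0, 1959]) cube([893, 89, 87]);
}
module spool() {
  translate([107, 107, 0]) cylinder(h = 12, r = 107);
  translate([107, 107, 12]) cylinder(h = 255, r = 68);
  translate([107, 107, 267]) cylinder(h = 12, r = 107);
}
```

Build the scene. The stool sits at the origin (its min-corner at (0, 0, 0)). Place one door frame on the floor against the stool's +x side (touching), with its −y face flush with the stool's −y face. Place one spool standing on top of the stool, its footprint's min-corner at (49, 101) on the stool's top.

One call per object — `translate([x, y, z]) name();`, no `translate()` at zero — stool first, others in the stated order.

stool();
translate([352, 0, 0]) door_frame();
translate([49, 101, 399]) spool();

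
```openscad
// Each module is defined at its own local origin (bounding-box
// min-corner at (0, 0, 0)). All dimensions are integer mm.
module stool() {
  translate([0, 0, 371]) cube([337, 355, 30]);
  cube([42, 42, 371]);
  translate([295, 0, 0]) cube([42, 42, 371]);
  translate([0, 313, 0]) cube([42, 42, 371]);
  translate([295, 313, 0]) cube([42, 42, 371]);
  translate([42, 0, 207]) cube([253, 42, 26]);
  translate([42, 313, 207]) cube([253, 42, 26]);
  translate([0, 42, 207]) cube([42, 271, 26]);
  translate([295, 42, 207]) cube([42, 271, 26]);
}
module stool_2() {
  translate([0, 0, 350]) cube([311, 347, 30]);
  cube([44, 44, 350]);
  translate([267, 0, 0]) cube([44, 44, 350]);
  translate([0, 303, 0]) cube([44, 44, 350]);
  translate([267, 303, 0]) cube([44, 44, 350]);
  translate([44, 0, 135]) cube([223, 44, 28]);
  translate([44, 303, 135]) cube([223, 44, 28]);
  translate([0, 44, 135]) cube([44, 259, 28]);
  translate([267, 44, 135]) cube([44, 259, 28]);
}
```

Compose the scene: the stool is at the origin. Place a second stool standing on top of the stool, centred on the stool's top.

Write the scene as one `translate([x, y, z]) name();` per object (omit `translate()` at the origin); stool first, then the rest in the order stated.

stool();
translate([13, 4, 401]) stool_2();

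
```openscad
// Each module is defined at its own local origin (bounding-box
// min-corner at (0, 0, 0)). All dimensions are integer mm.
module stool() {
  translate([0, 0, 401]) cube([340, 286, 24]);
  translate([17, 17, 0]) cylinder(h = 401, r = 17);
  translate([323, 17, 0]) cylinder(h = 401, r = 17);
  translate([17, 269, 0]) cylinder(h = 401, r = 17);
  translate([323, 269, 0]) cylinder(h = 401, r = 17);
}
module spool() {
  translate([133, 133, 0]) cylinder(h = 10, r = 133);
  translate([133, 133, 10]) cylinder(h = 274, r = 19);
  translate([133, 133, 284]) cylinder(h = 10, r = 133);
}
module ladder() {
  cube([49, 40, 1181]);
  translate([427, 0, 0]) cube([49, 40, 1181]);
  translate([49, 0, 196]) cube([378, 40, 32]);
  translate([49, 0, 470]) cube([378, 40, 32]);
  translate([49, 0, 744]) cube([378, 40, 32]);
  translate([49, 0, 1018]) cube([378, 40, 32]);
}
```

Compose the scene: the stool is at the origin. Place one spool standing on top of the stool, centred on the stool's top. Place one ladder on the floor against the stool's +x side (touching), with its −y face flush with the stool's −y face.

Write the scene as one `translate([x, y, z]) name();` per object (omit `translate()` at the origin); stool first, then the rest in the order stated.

stool();
translate([37, 10, 425]) spool();
translate([340, 0, 0]) ladder();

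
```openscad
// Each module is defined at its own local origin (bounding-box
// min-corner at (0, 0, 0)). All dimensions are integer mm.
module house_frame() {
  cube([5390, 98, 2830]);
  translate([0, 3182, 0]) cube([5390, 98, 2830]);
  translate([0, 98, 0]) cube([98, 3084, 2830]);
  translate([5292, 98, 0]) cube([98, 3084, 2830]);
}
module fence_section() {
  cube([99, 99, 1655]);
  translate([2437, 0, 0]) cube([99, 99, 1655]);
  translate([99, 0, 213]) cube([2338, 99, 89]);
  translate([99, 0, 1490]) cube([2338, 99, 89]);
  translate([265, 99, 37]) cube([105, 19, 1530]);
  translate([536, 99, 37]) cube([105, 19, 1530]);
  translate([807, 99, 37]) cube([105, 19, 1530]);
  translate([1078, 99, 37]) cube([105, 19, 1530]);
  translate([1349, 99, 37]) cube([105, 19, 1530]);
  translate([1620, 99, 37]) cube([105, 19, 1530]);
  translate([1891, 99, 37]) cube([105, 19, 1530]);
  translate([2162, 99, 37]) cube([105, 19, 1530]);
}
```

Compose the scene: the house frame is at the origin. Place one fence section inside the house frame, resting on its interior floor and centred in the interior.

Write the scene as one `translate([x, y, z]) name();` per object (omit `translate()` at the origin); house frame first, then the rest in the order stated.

house_frame();
translate([1427, 1581, 0]) fence_section();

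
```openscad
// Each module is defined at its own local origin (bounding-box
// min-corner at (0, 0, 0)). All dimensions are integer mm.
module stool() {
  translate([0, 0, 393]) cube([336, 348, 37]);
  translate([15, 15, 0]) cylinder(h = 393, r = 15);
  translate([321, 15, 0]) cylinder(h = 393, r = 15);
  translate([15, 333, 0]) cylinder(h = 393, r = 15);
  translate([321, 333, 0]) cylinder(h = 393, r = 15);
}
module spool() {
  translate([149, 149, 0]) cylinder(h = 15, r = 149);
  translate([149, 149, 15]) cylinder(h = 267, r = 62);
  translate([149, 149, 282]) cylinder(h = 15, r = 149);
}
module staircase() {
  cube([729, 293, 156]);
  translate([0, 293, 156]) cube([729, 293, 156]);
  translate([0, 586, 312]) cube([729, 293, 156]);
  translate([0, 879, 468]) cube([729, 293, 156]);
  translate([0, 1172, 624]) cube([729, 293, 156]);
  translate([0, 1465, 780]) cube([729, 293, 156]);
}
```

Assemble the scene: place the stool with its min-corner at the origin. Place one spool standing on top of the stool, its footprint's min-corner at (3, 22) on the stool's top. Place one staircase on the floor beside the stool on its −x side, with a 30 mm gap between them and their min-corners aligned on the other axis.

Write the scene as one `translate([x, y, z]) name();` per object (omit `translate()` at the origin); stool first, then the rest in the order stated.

stool();
translate([3, 22, 430]) spool();
translate([-759, 0, 0]) staircase();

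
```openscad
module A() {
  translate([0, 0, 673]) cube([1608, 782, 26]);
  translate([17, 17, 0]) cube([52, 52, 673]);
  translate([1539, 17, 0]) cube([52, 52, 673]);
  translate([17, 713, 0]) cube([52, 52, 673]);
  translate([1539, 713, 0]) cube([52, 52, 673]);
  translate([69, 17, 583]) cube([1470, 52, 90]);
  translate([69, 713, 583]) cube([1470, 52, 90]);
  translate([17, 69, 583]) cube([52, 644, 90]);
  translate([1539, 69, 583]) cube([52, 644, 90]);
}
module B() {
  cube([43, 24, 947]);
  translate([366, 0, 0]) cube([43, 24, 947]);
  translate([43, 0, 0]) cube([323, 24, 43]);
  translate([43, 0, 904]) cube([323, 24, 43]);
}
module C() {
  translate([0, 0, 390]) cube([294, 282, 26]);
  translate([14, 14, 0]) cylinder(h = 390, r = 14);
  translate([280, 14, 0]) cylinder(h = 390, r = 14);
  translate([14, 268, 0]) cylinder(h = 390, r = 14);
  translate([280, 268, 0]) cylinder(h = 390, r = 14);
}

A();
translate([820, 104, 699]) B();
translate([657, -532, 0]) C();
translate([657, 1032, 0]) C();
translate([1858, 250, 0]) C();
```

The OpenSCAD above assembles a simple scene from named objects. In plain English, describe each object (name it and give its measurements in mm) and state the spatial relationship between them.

A is a table with a 1608×782 mm rectangular top, 26 mm thick, top surface at z = 699 mm, supported by four 52×52 mm square legs, each inset 17 mm from the nearest pair of top edges, running from the floor. Four apron rails, 52 mm thick and 90 mm tall, run between adjacent legs with their top edges flush with the underside of the top and their outer faces flush with the legs' outer faces.

B is a picture frame with a 323×861 mm rectangular opening (x by z) and a uniform 43 mm border on every side. Frame depth is 24 mm along y. It is built from two vertical stiles running the full outside height and two horizontal rails spanning the gap between the stiles.

C is a four-legged stool. The seat is a 294×282×26 mm slab whose top surface is at z = 416 mm; four round legs, each 28 mm in diameter, run from the floor (z = 0) to the underside of the seat, each leg's axis is inset half a diameter from the nearest pair of seat edges (so the leg's bounding box is flush with the corner).

The picture frame is on top of the table. Three stools sit around the table at the −y, +y, +x sides.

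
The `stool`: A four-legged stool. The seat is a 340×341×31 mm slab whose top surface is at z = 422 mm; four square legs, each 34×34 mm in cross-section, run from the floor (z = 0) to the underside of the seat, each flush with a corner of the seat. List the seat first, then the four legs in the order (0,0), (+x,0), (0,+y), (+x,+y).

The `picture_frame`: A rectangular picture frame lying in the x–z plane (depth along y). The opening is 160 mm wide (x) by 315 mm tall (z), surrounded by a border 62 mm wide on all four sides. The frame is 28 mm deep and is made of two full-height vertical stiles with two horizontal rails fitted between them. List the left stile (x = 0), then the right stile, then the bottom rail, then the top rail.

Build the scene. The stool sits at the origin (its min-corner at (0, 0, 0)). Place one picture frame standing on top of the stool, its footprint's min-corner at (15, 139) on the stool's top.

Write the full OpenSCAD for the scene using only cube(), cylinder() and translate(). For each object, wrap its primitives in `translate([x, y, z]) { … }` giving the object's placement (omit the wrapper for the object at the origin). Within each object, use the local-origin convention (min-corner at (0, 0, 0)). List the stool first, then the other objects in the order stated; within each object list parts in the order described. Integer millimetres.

translate([0, 0, 391]) cube([340, 341, 31]);
cube([34, 34, 391]);
translate([306, 0, 0]) cube([34, 34, 391]);
translate([0, 307, 0]) cube([34, 34, 391]);
translate([306, 307, 0]) cube([34, 34, 391]);
translate([15, 139, 422]) {
  cube([62, 28, 439]);
  translate([222, 0, 0]) cube([62, 28, 439]);
  translate([62, 0, 0]) cube([160, 28, 62]);
  translate([62, 0, 377]) cube([160, 28, 62]);
}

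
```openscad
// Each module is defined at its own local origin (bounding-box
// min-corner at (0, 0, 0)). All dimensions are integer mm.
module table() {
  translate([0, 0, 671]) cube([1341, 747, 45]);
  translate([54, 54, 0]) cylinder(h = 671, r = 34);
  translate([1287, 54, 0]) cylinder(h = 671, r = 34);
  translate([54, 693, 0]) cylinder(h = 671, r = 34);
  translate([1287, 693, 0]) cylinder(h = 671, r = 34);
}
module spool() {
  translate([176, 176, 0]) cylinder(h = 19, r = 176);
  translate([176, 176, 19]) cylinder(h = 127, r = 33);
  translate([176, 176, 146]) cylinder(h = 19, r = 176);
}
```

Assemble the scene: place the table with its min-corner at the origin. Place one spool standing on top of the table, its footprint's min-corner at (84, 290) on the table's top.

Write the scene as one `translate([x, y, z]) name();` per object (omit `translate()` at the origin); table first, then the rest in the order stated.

table();
translate([84, 290, 716]) spool();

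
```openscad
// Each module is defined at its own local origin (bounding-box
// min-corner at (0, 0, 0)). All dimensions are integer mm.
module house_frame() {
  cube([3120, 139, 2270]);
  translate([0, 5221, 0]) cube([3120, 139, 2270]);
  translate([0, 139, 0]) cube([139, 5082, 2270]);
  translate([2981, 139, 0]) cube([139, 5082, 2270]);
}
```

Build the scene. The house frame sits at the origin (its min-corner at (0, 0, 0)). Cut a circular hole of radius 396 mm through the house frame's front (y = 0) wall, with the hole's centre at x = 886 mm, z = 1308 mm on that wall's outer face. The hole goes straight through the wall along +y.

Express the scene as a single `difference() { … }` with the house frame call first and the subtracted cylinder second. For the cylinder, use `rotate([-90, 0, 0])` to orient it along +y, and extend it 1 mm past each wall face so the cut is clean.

difference() {
  house_frame();
  translate([886, -1, 1308]) rotate([-90, 0, 0]) cylinder(h = 141, r = 396);
}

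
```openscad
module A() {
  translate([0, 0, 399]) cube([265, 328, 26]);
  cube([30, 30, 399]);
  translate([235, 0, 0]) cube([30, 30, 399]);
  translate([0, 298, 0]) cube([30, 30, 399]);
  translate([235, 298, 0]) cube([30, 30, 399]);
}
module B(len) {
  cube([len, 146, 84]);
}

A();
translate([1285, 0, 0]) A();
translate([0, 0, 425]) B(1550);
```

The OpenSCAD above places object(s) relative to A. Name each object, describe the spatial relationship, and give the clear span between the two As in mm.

A is a stool. B is a beam. A beam spans the tops of two stools. The clear span between the two stools is 1020 mm.

Second stool starts at x = 1285; first ends at x = 265; clear span = 1285 − 265 = 1020 mm.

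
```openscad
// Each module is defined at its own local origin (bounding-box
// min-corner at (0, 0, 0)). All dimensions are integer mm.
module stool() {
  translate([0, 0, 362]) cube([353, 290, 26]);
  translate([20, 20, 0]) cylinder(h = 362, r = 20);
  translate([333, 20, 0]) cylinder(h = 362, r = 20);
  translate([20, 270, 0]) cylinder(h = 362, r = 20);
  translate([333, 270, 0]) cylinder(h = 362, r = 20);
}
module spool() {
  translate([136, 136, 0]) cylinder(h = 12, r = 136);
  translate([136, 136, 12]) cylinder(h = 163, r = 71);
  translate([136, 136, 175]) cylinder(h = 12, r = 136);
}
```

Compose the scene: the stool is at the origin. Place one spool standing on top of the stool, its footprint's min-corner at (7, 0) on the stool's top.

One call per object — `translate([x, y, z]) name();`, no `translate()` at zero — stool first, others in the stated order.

stool();
translate([7, 0, 388]) spool();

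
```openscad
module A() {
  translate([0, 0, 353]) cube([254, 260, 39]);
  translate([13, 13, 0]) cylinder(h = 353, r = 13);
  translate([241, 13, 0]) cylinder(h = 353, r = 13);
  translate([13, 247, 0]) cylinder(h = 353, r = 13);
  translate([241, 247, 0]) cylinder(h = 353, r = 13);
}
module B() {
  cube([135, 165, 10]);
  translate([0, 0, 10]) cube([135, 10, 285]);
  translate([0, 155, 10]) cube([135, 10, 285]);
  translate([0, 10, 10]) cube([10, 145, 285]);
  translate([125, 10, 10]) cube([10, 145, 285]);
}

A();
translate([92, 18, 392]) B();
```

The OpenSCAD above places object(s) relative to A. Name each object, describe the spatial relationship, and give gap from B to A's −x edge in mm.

The open box's min-x is at 92; the stool's min-x is 0; gap = 92 mm.

A is a stool. B is an open box. The open box is on top of the stool. The gap from the open box to the stool's −x edge is 92 mm.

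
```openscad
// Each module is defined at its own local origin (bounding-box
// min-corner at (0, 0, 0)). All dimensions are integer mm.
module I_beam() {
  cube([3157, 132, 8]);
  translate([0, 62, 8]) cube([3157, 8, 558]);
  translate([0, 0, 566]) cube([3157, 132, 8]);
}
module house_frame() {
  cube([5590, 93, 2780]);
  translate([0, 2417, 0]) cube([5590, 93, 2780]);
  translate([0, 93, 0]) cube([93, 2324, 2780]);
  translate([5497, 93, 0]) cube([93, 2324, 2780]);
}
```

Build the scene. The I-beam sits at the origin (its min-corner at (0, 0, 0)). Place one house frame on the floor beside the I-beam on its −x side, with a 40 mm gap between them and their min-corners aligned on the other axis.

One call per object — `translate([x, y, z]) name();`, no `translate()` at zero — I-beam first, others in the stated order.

I_beam();
translate([-5630, 0, 0]) house_frame();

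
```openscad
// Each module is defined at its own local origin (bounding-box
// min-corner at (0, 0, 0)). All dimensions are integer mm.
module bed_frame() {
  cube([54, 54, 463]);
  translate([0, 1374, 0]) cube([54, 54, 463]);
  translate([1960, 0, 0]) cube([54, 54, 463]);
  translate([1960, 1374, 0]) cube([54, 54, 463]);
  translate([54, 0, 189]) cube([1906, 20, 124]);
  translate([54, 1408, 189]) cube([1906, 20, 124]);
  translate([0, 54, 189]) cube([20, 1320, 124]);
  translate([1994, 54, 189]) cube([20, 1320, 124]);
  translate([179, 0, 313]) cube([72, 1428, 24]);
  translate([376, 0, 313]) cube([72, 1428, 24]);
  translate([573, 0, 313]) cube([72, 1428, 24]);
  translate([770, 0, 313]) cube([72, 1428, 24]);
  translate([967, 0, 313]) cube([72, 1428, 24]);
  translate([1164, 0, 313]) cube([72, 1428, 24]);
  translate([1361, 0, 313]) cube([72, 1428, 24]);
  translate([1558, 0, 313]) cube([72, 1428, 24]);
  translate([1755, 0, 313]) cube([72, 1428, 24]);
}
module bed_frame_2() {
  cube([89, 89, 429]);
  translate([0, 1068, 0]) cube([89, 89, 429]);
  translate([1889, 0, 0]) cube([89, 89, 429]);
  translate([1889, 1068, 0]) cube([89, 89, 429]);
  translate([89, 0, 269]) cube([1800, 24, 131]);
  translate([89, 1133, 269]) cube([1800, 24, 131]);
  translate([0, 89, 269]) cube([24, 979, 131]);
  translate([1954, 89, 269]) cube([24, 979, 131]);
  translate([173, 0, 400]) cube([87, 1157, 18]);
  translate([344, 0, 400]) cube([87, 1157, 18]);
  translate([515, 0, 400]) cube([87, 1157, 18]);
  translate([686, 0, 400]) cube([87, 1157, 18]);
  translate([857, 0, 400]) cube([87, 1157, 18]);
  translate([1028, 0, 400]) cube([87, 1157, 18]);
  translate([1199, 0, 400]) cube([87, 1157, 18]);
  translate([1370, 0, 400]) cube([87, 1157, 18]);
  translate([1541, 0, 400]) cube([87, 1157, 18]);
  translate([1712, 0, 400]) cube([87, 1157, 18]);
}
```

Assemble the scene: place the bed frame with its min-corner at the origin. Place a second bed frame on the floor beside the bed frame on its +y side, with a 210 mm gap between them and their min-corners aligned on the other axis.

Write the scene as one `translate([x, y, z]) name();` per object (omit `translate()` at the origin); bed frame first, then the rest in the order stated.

bed_frame();
translate([0, 1638, 0]) bed_frame_2();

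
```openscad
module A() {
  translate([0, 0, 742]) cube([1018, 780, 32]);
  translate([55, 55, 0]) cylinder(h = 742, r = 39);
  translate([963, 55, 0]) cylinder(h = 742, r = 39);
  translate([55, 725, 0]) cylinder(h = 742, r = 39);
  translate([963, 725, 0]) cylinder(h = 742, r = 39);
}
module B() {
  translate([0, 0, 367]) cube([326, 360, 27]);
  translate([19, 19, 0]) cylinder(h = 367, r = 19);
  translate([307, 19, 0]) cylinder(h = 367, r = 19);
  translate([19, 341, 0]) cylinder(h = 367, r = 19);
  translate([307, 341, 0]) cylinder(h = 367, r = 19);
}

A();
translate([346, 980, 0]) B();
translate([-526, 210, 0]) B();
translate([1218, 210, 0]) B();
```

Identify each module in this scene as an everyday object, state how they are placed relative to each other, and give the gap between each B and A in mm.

Each stool's nearest face is 200 mm from the table's bounding box.

A is a table. B is a stool. Three stools sit around the table at the +y, −x, +x sides. The gap between each stool and the table is 200 mm.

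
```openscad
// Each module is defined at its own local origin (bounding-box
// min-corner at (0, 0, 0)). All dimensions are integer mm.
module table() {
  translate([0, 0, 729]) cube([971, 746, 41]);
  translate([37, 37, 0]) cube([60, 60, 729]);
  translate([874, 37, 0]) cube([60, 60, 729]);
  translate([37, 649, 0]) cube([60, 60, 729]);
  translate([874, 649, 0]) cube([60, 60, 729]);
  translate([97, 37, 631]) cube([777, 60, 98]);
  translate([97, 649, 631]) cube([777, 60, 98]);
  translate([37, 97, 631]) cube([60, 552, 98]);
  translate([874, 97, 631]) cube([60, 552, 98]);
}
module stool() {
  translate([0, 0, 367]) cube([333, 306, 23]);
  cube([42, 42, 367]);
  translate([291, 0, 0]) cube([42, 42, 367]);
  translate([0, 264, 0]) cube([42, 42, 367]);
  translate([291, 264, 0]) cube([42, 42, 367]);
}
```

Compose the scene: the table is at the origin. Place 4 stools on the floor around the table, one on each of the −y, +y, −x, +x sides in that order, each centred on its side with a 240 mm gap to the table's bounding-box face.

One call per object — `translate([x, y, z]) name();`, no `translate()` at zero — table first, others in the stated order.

table();
translate([319, -546, 0]) stool();
translate([319, 986, 0]) stool();
translate([-573, 220, 0]) stool();
translate([1211, 220, 0]) stool();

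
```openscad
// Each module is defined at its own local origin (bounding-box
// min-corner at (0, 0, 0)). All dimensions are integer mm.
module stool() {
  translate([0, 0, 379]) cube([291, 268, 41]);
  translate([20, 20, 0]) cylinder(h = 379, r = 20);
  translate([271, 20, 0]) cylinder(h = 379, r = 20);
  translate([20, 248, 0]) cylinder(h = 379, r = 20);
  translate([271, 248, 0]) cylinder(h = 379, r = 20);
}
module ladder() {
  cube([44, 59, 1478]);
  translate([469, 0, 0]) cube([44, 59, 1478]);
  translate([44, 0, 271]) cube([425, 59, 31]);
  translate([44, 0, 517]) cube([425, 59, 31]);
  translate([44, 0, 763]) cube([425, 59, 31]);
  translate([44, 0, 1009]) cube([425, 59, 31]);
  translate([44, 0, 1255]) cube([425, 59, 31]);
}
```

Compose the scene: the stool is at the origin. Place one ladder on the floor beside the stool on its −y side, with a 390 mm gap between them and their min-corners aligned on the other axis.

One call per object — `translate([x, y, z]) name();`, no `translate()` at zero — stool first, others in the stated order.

stool();
translate([0, -449, 0]) ladder();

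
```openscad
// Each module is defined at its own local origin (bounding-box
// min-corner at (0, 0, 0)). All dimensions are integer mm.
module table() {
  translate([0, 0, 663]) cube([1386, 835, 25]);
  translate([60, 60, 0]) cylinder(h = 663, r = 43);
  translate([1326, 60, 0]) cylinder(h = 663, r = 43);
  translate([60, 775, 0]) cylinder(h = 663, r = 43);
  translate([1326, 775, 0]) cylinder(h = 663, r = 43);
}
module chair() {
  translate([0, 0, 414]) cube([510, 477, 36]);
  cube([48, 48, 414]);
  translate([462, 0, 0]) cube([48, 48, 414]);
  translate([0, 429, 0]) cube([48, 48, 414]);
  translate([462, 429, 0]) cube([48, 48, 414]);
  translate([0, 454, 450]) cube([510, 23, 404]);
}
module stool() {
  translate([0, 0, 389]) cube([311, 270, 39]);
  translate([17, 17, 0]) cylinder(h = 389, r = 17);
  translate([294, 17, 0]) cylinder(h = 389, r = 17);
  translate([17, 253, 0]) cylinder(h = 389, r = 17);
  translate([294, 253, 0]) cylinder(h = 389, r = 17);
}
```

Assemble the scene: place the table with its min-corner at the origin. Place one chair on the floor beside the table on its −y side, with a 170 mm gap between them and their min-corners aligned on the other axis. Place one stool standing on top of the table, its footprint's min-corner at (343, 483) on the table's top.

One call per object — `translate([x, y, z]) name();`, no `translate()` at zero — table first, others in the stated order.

table();
translate([0, -647, 0]) chair();
translate([343, 483, 688]) stool();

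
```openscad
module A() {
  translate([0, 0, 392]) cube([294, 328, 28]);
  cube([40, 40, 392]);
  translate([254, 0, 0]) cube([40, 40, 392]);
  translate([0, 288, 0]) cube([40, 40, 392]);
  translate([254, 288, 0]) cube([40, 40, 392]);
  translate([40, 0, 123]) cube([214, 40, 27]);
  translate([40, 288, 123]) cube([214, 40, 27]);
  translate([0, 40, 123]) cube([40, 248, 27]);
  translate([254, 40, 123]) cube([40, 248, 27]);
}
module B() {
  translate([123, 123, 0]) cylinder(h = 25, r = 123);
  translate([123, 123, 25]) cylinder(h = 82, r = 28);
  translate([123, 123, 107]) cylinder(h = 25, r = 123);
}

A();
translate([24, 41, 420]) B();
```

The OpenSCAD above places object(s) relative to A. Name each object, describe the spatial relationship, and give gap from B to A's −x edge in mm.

A is a stool. B is a spool. The spool is on top of the stool, centred. The gap from the spool to the stool's −x edge is 24 mm.

The spool's min-x is at 24; the stool's min-x is 0; gap = 24 mm.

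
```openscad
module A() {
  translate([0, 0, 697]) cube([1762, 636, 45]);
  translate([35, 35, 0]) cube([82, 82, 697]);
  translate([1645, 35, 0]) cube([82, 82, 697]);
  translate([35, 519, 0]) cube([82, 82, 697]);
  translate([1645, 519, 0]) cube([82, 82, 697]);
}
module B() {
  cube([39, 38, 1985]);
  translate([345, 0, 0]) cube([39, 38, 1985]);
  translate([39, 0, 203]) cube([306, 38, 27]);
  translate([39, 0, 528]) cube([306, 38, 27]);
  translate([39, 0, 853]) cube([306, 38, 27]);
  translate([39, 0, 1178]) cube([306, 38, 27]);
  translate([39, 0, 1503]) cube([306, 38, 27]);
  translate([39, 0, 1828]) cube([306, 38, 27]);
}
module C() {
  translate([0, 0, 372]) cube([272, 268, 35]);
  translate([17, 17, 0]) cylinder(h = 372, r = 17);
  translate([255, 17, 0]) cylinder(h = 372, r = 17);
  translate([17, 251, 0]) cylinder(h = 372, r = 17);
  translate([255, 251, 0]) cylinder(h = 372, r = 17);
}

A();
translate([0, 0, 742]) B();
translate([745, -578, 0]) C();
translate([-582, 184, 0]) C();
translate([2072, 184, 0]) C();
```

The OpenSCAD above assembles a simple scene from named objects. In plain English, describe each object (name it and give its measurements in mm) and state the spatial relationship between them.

A is a rectangular dining table. The top is 1762×636×45 mm with its upper surface at z = 742 mm. It stands on four 82×82 mm square legs, each inset 35 mm from the nearest pair of top edges, running from the floor to the underside of the top.

B is a straight ladder. Two 39×38 mm vertical rails, 1985 mm tall, stand 384 mm apart (outside-to-outside) with their front faces coplanar on the −y side. 6 rungs, each 38 mm deep and 27 mm tall, span between the inner faces of the rails, front faces flush with the rails. The lowest rung's underside is at z = 203 mm and rungs are spaced 325 mm apart (underside to underside).

C is a simple wooden stool: a rectangular seat 272 mm (x) by 268 mm (y), 35 mm thick, top face at z = 407 mm, on four round legs, each 34 mm in diameter. The legs rest on z = 0, each leg's axis is inset half a diameter from the nearest pair of seat edges (so the leg's bounding box is flush with the corner).

The ladder is on top of the table. Three stools sit around the table at the −y, −x, +x sides.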